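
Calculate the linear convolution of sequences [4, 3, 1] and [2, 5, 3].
y[0] = 4×2 = 8; y[1] = 4×5 + 3×2 = 26; y[2] = 4×3 + 3×5 + 1×2 = 29; y[3] = 3×3 + 1×5 = 14; y[4] = 1×3 = 3

[8, 26, 29, 14, 3]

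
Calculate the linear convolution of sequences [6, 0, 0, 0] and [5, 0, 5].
y[0] = 6×5 = 30; y[1] = 6×0 + 0×5 = 0; y[2] = 6×5 + 0×0 + 0×5 = 30; y[3] = 0×5 + 0×0 + 0×5 = 0; y[4] = 0×5 + 0×0 = 0; y[5] = 0×5 = 0

[30, 0, 30, 0, 0, 0]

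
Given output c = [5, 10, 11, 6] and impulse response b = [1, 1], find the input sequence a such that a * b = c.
Deconvolve c=[5, 10, 11, 6] by b=[1, 1]. Since b[0]=1, solve forward: a[0] = c[0] / 1 = 5; a[1] = (c[1] - 5×1) / 1 = 5; a[2] = (c[2] - 5×1) / 1 = 6. So a = [5, 5, 6]. Check by forward convolution: c[0] = 5×1 = 5; c[1] = 5×1 + 5×1 = 10; c[2] = 5×1 + 6×1 = 11; c[3] = 6×1 = 6

[5, 5, 6]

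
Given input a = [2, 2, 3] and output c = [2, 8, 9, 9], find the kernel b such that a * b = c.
Output length 4 = len(a) + len(b) - 1 ⇒ len(b) = 2. Solve b forward using b[k] = (c[k] - Σ_{i≥1} a[i]·b[k-i]) / a[0]: b[0] = c[0] / a[0] = 2 / 2 = 1; b[1] = (c[1] - 2×1) / a[0] = (8 - 2×1) / 2 = 3. So b = [1, 3]. Forward-check [2, 2, 3] * [1, 3]: c[0] = 2×1 = 2; c[1] = 2×3 + 2×1 = 8; c[2] = 2×3 + 3×1 = 9; c[3] = 3×3 = 9 → [2, 8, 9, 9] ✓

[1, 3]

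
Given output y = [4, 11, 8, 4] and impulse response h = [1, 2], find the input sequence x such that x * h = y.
Deconvolve y=[4, 11, 8, 4] by h=[1, 2]. Since h[0]=1, solve forward: x[0] = y[0] / 1 = 4; x[1] = (y[1] - 4×2) / 1 = 3; x[2] = (y[2] - 3×2) / 1 = 2. So x = [4, 3, 2]. Check by forward convolution: y[0] = 4×1 = 4; y[1] = 4×2 + 3×1 = 11; y[2] = 3×2 + 2×1 = 8; y[3] = 2×2 = 4

[4, 3, 2]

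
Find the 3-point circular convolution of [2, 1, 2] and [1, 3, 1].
Use y[k] = Σ_j a[j]·b[(k-j) mod 3]. y[0] = 2×1 + 1×1 + 2×3 = 9; y[1] = 2×3 + 1×1 + 2×1 = 9; y[2] = 2×1 + 1×3 + 2×1 = 7. Result: [9, 9, 7]

[9, 9, 7]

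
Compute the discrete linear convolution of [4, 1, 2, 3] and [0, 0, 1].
y[0] = 4×0 = 0; y[1] = 4×0 + 1×0 = 0; y[2] = 4×1 + 1×0 + 2×0 = 4; y[3] = 1×1 + 2×0 + 3×0 = 1; y[4] = 2×1 + 3×0 = 2; y[5] = 3×1 = 3

[0, 0, 4, 1, 2, 3]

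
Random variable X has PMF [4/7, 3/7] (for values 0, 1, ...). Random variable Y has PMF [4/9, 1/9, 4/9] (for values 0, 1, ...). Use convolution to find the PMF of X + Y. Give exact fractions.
P(X+Y=k) = Σ_i P(X=i)·P(Y=k-i) — a convolution of [4/7, 3/7] and [4/9, 1/9, 4/9]. P(X+Y=0) = (4/7)×(4/9) = 16/63; P(X+Y=1) = (4/7)×(1/9) + (3/7)×(4/9) = 4/63 + 4/21 = 16/63; P(X+Y=2) = (4/7)×(4/9) + (3/7)×(1/9) = 16/63 + 1/21 = 19/63; P(X+Y=3) = (3/7)×(4/9) = 4/21. PMF: [16/63, 16/63, 19/63, 4/21] (sums to 1 ✓)

[16/63, 16/63, 19/63, 4/21]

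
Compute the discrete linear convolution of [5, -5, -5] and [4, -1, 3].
y[0] = 5×4 = 20; y[1] = 5×-1 + -5×4 = -25; y[2] = 5×3 + -5×-1 + -5×4 = 0; y[3] = -5×3 + -5×-1 = -10; y[4] = -5×3 = -15

[20, -25, 0, -10, -15]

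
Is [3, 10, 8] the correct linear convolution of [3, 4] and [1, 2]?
Recompute linear convolution of [3, 4] and [1, 2]: y[0] = 3×1 = 3; y[1] = 3×2 + 4×1 = 10; y[2] = 4×2 = 8 → [3, 10, 8]. Given [3, 10, 8] matches, so answer: Yes

Yes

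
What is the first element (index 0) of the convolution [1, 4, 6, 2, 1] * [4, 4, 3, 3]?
Use y[k] = Σ_i a[i]·b[k-i] at k=0. y[0] = 1×4 = 4

4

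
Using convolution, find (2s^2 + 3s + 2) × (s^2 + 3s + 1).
Ascending coefficients: a = [2, 3, 2], b = [1, 3, 1]. c[0] = 2×1 = 2; c[1] = 2×3 + 3×1 = 9; c[2] = 2×1 + 3×3 + 2×1 = 13; c[3] = 3×1 + 2×3 = 9; c[4] = 2×1 = 2. Result coefficients: [2, 9, 13, 9, 2] → 2s^4 + 9s^3 + 13s^2 + 9s + 2

2s^4 + 9s^3 + 13s^2 + 9s + 2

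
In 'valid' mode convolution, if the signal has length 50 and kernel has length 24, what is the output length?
'Valid' mode counts only positions where the kernel fully overlaps the signal: m - n + 1 = 50 - 24 + 1 = 27

27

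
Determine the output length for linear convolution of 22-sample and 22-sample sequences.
Linear/full convolution length: m + n - 1 = 22 + 22 - 1 = 43

43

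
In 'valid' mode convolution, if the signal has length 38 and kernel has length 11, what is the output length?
'Valid' mode counts only positions where the kernel fully overlaps the signal: m - n + 1 = 38 - 11 + 1 = 28

28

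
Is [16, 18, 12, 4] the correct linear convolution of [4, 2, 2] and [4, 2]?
Recompute linear convolution of [4, 2, 2] and [4, 2]: y[0] = 4×4 = 16; y[1] = 4×2 + 2×4 = 16; y[2] = 2×2 + 2×4 = 12; y[3] = 2×2 = 4 → [16, 16, 12, 4]. Compare to given [16, 18, 12, 4]: they differ at index 1: given 18, correct 16, so answer: No

No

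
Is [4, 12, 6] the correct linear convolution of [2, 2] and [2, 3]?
Recompute linear convolution of [2, 2] and [2, 3]: y[0] = 2×2 = 4; y[1] = 2×3 + 2×2 = 10; y[2] = 2×3 = 6 → [4, 10, 6]. Compare to given [4, 12, 6]: they differ at index 1: given 12, correct 10, so answer: No

No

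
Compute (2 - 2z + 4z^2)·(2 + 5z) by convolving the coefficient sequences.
Ascending coefficients: a = [2, -2, 4], b = [2, 5]. c[0] = 2×2 = 4; c[1] = 2×5 + -2×2 = 6; c[2] = -2×5 + 4×2 = -2; c[3] = 4×5 = 20. Result coefficients: [4, 6, -2, 20] → 4 + 6z - 2z^2 + 20z^3

4 + 6z - 2z^2 + 20z^3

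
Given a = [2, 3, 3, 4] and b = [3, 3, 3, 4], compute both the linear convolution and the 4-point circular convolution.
Linear: y_lin[0] = 2×3 = 6; y_lin[1] = 2×3 + 3×3 = 15; y_lin[2] = 2×3 + 3×3 + 3×3 = 24; y_lin[3] = 2×4 + 3×3 + 3×3 + 4×3 = 38; y_lin[4] = 3×4 + 3×3 + 4×3 = 33; y_lin[5] = 3×4 + 4×3 = 24; y_lin[6] = 4×4 = 16 → [6, 15, 24, 38, 33, 24, 16]. Circular (length 4): y[0] = 2×3 + 3×4 + 3×3 + 4×3 = 39; y[1] = 2×3 + 3×3 + 3×4 + 4×3 = 39; y[2] = 2×3 + 3×3 + 3×3 + 4×4 = 40; y[3] = 2×4 + 3×3 + 3×3 + 4×3 = 38 → [39, 39, 40, 38]

Linear: [6, 15, 24, 38, 33, 24, 16], Circular: [39, 39, 40, 38]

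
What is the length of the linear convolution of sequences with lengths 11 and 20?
Linear/full convolution length: m + n - 1 = 11 + 20 - 1 = 30

30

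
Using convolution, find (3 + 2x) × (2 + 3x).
Ascending coefficients: a = [3, 2], b = [2, 3]. c[0] = 3×2 = 6; c[1] = 3×3 + 2×2 = 13; c[2] = 2×3 = 6. Result coefficients: [6, 13, 6] → 6 + 13x + 6x^2

6 + 13x + 6x^2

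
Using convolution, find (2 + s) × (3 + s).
Ascending coefficients: a = [2, 1], b = [3, 1]. c[0] = 2×3 = 6; c[1] = 2×1 + 1×3 = 5; c[2] = 1×1 = 1. Result coefficients: [6, 5, 1] → 6 + 5s + s^2

6 + 5s + s^2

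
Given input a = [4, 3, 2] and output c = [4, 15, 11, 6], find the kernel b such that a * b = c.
Output length 4 = len(a) + len(b) - 1 ⇒ len(b) = 2. Solve b forward using b[k] = (c[k] - Σ_{i≥1} a[i]·b[k-i]) / a[0]: b[0] = c[0] / a[0] = 4 / 4 = 1; b[1] = (c[1] - 3×1) / a[0] = (15 - 3×1) / 4 = 3. So b = [1, 3]. Forward-check [4, 3, 2] * [1, 3]: c[0] = 4×1 = 4; c[1] = 4×3 + 3×1 = 15; c[2] = 3×3 + 2×1 = 11; c[3] = 2×3 = 6 → [4, 15, 11, 6] ✓

[1, 3]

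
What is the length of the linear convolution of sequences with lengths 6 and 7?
Linear/full convolution length: m + n - 1 = 6 + 7 - 1 = 12

12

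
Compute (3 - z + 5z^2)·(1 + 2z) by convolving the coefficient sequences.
Ascending coefficients: a = [3, -1, 5], b = [1, 2]. c[0] = 3×1 = 3; c[1] = 3×2 + -1×1 = 5; c[2] = -1×2 + 5×1 = 3; c[3] = 5×2 = 10. Result coefficients: [3, 5, 3, 10] → 3 + 5z + 3z^2 + 10z^3

3 + 5z + 3z^2 + 10z^3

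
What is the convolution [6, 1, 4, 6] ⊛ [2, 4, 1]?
y[0] = 6×2 = 12; y[1] = 6×4 + 1×2 = 26; y[2] = 6×1 + 1×4 + 4×2 = 18; y[3] = 1×1 + 4×4 + 6×2 = 29; y[4] = 4×1 + 6×4 = 28; y[5] = 6×1 = 6

[12, 26, 18, 29, 28, 6]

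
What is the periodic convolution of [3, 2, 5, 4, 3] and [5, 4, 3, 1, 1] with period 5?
Use y[k] = Σ_j a[j]·b[(k-j) mod 5]. y[0] = 3×5 + 2×1 + 5×1 + 4×3 + 3×4 = 46; y[1] = 3×4 + 2×5 + 5×1 + 4×1 + 3×3 = 40; y[2] = 3×3 + 2×4 + 5×5 + 4×1 + 3×1 = 49; y[3] = 3×1 + 2×3 + 5×4 + 4×5 + 3×1 = 52; y[4] = 3×1 + 2×1 + 5×3 + 4×4 + 3×5 = 51. Result: [46, 40, 49, 52, 51]

[46, 40, 49, 52, 51]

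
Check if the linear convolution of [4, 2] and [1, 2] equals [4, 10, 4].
Recompute linear convolution of [4, 2] and [1, 2]: y[0] = 4×1 = 4; y[1] = 4×2 + 2×1 = 10; y[2] = 2×2 = 4 → [4, 10, 4]. Given [4, 10, 4] matches, so answer: Yes

Yes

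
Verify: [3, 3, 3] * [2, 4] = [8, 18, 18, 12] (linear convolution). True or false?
Recompute linear convolution of [3, 3, 3] and [2, 4]: y[0] = 3×2 = 6; y[1] = 3×4 + 3×2 = 18; y[2] = 3×4 + 3×2 = 18; y[3] = 3×4 = 12 → [6, 18, 18, 12]. Compare to given [8, 18, 18, 12]: they differ at index 0: given 8, correct 6, so answer: No

No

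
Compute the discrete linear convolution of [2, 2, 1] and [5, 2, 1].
y[0] = 2×5 = 10; y[1] = 2×2 + 2×5 = 14; y[2] = 2×1 + 2×2 + 1×5 = 11; y[3] = 2×1 + 1×2 = 4; y[4] = 1×1 = 1

[10, 14, 11, 4, 1]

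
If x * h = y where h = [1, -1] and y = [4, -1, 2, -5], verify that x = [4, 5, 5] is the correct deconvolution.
Forward-compute [4, 5, 5] * [1, -1]: y[0] = 4×1 = 4; y[1] = 4×-1 + 5×1 = 1; y[2] = 5×-1 + 5×1 = 0; y[3] = 5×-1 = -5 → [4, 1, 0, -5]. Does not match given y = [4, -1, 2, -5].

Not verified. [4, 5, 5] * [1, -1] = [4, 1, 0, -5], which differs from [4, -1, 2, -5] at index 1.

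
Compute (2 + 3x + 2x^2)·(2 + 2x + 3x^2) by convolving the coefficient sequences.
Ascending coefficients: a = [2, 3, 2], b = [2, 2, 3]. c[0] = 2×2 = 4; c[1] = 2×2 + 3×2 = 10; c[2] = 2×3 + 3×2 + 2×2 = 16; c[3] = 3×3 + 2×2 = 13; c[4] = 2×3 = 6. Result coefficients: [4, 10, 16, 13, 6] → 4 + 10x + 16x^2 + 13x^3 + 6x^4

4 + 10x + 16x^2 + 13x^3 + 6x^4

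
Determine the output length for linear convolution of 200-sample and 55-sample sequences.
Linear/full convolution length: m + n - 1 = 200 + 55 - 1 = 254

254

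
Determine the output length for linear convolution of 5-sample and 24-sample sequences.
Linear/full convolution length: m + n - 1 = 5 + 24 - 1 = 28

28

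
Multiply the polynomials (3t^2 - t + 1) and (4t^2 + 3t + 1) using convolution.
Ascending coefficients: a = [1, -1, 3], b = [1, 3, 4]. c[0] = 1×1 = 1; c[1] = 1×3 + -1×1 = 2; c[2] = 1×4 + -1×3 + 3×1 = 4; c[3] = -1×4 + 3×3 = 5; c[4] = 3×4 = 12. Result coefficients: [1, 2, 4, 5, 12] → 12t^4 + 5t^3 + 4t^2 + 2t + 1

12t^4 + 5t^3 + 4t^2 + 2t + 1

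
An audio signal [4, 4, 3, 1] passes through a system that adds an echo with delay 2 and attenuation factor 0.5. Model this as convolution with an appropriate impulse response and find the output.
Direct-path + delayed-attenuated-path model → impulse response h = [1, 0, 0.5] (1 at lag 0, 0.5 at lag 2). Output y[n] = x[n] + 0.5·x[n - 2] (with x[n] = 0 outside 0..3): y[0] = 4 + 0.5×0 = 4; y[1] = 4 + 0.5×0 = 4; y[2] = 3 + 0.5×4 = 5.0; y[3] = 1 + 0.5×4 = 3.0; y[4] = 0 + 0.5×3 = 1.5; y[5] = 0 + 0.5×1 = 0.5. So y = [4, 4, 5.0, 3.0, 1.5, 0.5]

[4, 4, 5.0, 3.0, 1.5, 0.5]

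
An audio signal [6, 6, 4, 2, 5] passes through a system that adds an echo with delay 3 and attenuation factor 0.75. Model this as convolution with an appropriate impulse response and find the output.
Direct-path + delayed-attenuated-path model → impulse response h = [1, 0, 0, 0.75] (1 at lag 0, 0.75 at lag 3). Output y[n] = x[n] + 0.75·x[n - 3] (with x[n] = 0 outside 0..4): y[0] = 6 + 0.75×0 = 6; y[1] = 6 + 0.75×0 = 6; y[2] = 4 + 0.75×0 = 4; y[3] = 2 + 0.75×6 = 6.5; y[4] = 5 + 0.75×6 = 9.5; y[5] = 0 + 0.75×4 = 3.0; y[6] = 0 + 0.75×2 = 1.5; y[7] = 0 + 0.75×5 = 3.75. So y = [6, 6, 4, 6.5, 9.5, 3.0, 1.5, 3.75]

[6, 6, 4, 6.5, 9.5, 3.0, 1.5, 3.75]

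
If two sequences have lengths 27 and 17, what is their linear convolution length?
Linear/full convolution length: m + n - 1 = 27 + 17 - 1 = 43

43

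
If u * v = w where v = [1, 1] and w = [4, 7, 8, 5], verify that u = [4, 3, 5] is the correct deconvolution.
Forward-compute [4, 3, 5] * [1, 1]: w[0] = 4×1 = 4; w[1] = 4×1 + 3×1 = 7; w[2] = 3×1 + 5×1 = 8; w[3] = 5×1 = 5 → [4, 7, 8, 5]. Matches given w = [4, 7, 8, 5], so verified.

Verified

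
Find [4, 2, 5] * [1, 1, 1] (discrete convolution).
y[0] = 4×1 = 4; y[1] = 4×1 + 2×1 = 6; y[2] = 4×1 + 2×1 + 5×1 = 11; y[3] = 2×1 + 5×1 = 7; y[4] = 5×1 = 5

[4, 6, 11, 7, 5]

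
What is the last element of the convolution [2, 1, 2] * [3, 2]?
Use y[k] = Σ_i a[i]·b[k-i] at k=3. y[3] = 2×2 = 4

4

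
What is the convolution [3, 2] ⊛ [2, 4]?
y[0] = 3×2 = 6; y[1] = 3×4 + 2×2 = 16; y[2] = 2×4 = 8

[6, 16, 8]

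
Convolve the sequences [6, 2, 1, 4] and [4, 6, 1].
y[0] = 6×4 = 24; y[1] = 6×6 + 2×4 = 44; y[2] = 6×1 + 2×6 + 1×4 = 22; y[3] = 2×1 + 1×6 + 4×4 = 24; y[4] = 1×1 + 4×6 = 25; y[5] = 4×1 = 4

[24, 44, 22, 24, 25, 4]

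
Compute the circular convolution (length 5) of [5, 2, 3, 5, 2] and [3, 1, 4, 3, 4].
Use y[k] = Σ_j f[j]·g[(k-j) mod 5]. y[0] = 5×3 + 2×4 + 3×3 + 5×4 + 2×1 = 54; y[1] = 5×1 + 2×3 + 3×4 + 5×3 + 2×4 = 46; y[2] = 5×4 + 2×1 + 3×3 + 5×4 + 2×3 = 57; y[3] = 5×3 + 2×4 + 3×1 + 5×3 + 2×4 = 49; y[4] = 5×4 + 2×3 + 3×4 + 5×1 + 2×3 = 49. Result: [54, 46, 57, 49, 49]

[54, 46, 57, 49, 49]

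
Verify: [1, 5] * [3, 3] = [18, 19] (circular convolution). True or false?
Recompute circular convolution of [1, 5] and [3, 3]: y[0] = 1×3 + 5×3 = 18; y[1] = 1×3 + 5×3 = 18 → [18, 18]. Compare to given [18, 19]: they differ at index 1: given 19, correct 18, so answer: No

No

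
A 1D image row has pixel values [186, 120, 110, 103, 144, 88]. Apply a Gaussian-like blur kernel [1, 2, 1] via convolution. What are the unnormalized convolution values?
Convolve image row [186, 120, 110, 103, 144, 88] with kernel [1, 2, 1]: y[0] = 186×1 = 186; y[1] = 186×2 + 120×1 = 492; y[2] = 186×1 + 120×2 + 110×1 = 536; y[3] = 120×1 + 110×2 + 103×1 = 443; y[4] = 110×1 + 103×2 + 144×1 = 460; y[5] = 103×1 + 144×2 + 88×1 = 479; y[6] = 144×1 + 88×2 = 320; y[7] = 88×1 = 88 → [186, 492, 536, 443, 460, 479, 320, 88]. Normalization factor = sum(kernel) = 4.

[186, 492, 536, 443, 460, 479, 320, 88]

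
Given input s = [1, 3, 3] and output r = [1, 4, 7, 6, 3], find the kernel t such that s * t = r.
Output length 5 = len(s) + len(t) - 1 ⇒ len(t) = 3. Solve t forward using t[k] = (r[k] - Σ_{i≥1} s[i]·t[k-i]) / s[0]: t[0] = r[0] / s[0] = 1 / 1 = 1; t[1] = (r[1] - 3×1) / s[0] = (4 - 3×1) / 1 = 1; t[2] = (r[2] - 3×1 - 3×1) / s[0] = (7 - 3×1 - 3×1) / 1 = 1. So t = [1, 1, 1]. Forward-check [1, 3, 3] * [1, 1, 1]: r[0] = 1×1 = 1; r[1] = 1×1 + 3×1 = 4; r[2] = 1×1 + 3×1 + 3×1 = 7; r[3] = 3×1 + 3×1 = 6; r[4] = 3×1 = 3 → [1, 4, 7, 6, 3] ✓

[1, 1, 1]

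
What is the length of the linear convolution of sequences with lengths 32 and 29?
Linear/full convolution length: m + n - 1 = 32 + 29 - 1 = 60

60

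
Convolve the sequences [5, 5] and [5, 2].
y[0] = 5×5 = 25; y[1] = 5×2 + 5×5 = 35; y[2] = 5×2 = 10

[25, 35, 10]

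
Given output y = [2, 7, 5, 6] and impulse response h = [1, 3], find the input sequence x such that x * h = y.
Deconvolve y=[2, 7, 5, 6] by h=[1, 3]. Since h[0]=1, solve forward: x[0] = y[0] / 1 = 2; x[1] = (y[1] - 2×3) / 1 = 1; x[2] = (y[2] - 1×3) / 1 = 2. So x = [2, 1, 2]. Check by forward convolution: y[0] = 2×1 = 2; y[1] = 2×3 + 1×1 = 7; y[2] = 1×3 + 2×1 = 5; y[3] = 2×3 = 6

[2, 1, 2]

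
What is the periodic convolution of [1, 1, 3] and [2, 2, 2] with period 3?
Use y[k] = Σ_j s[j]·t[(k-j) mod 3]. y[0] = 1×2 + 1×2 + 3×2 = 10; y[1] = 1×2 + 1×2 + 3×2 = 10; y[2] = 1×2 + 1×2 + 3×2 = 10. Result: [10, 10, 10]

[10, 10, 10]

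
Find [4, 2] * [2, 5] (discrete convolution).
y[0] = 4×2 = 8; y[1] = 4×5 + 2×2 = 24; y[2] = 2×5 = 10

[8, 24, 10]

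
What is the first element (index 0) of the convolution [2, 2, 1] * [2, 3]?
Use y[k] = Σ_i a[i]·b[k-i] at k=0. y[0] = 2×2 = 4

4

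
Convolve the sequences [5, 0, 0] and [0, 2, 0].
y[0] = 5×0 = 0; y[1] = 5×2 + 0×0 = 10; y[2] = 5×0 + 0×2 + 0×0 = 0; y[3] = 0×0 + 0×2 = 0; y[4] = 0×0 = 0

[0, 10, 0, 0, 0]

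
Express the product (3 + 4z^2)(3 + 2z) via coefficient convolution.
Ascending coefficients: a = [3, 0, 4], b = [3, 2]. c[0] = 3×3 = 9; c[1] = 3×2 + 0×3 = 6; c[2] = 0×2 + 4×3 = 12; c[3] = 4×2 = 8. Result coefficients: [9, 6, 12, 8] → 9 + 6z + 12z^2 + 8z^3

9 + 6z + 12z^2 + 8z^3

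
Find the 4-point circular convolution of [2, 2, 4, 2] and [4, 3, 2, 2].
Use y[k] = Σ_j x[j]·h[(k-j) mod 4]. y[0] = 2×4 + 2×2 + 4×2 + 2×3 = 26; y[1] = 2×3 + 2×4 + 4×2 + 2×2 = 26; y[2] = 2×2 + 2×3 + 4×4 + 2×2 = 30; y[3] = 2×2 + 2×2 + 4×3 + 2×4 = 28. Result: [26, 26, 30, 28]

[26, 26, 30, 28]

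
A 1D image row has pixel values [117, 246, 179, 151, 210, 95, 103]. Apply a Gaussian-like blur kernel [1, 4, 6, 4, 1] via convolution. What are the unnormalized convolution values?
Convolve image row [117, 246, 179, 151, 210, 95, 103] with kernel [1, 4, 6, 4, 1]: y[0] = 117×1 = 117; y[1] = 117×4 + 246×1 = 714; y[2] = 117×6 + 246×4 + 179×1 = 1865; y[3] = 117×4 + 246×6 + 179×4 + 151×1 = 2811; y[4] = 117×1 + 246×4 + 179×6 + 151×4 + 210×1 = 2989; y[5] = 246×1 + 179×4 + 151×6 + 210×4 + 95×1 = 2803; y[6] = 179×1 + 151×4 + 210×6 + 95×4 + 103×1 = 2526; y[7] = 151×1 + 210×4 + 95×6 + 103×4 = 1973; y[8] = 210×1 + 95×4 + 103×6 = 1208; y[9] = 95×1 + 103×4 = 507; y[10] = 103×1 = 103 → [117, 714, 1865, 2811, 2989, 2803, 2526, 1973, 1208, 507, 103]. Normalization factor = sum(kernel) = 16.

[117, 714, 1865, 2811, 2989, 2803, 2526, 1973, 1208, 507, 103]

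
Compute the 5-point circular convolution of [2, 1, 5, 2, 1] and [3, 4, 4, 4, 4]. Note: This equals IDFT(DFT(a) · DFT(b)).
Either evaluate y[k] = Σ_j a[j]·b[(k-j) mod 5] directly, or use IDFT(DFT(a) · DFT(b)). y[0] = 2×3 + 1×4 + 5×4 + 2×4 + 1×4 = 42; y[1] = 2×4 + 1×3 + 5×4 + 2×4 + 1×4 = 43; y[2] = 2×4 + 1×4 + 5×3 + 2×4 + 1×4 = 39; y[3] = 2×4 + 1×4 + 5×4 + 2×3 + 1×4 = 42; y[4] = 2×4 + 1×4 + 5×4 + 2×4 + 1×3 = 43. Result: [42, 43, 39, 42, 43]

[42, 43, 39, 42, 43]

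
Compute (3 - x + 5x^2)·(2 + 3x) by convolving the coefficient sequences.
Ascending coefficients: a = [3, -1, 5], b = [2, 3]. c[0] = 3×2 = 6; c[1] = 3×3 + -1×2 = 7; c[2] = -1×3 + 5×2 = 7; c[3] = 5×3 = 15. Result coefficients: [6, 7, 7, 15] → 6 + 7x + 7x^2 + 15x^3

6 + 7x + 7x^2 + 15x^3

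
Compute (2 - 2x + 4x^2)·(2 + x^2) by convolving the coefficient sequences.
Ascending coefficients: a = [2, -2, 4], b = [2, 0, 1]. c[0] = 2×2 = 4; c[1] = 2×0 + -2×2 = -4; c[2] = 2×1 + -2×0 + 4×2 = 10; c[3] = -2×1 + 4×0 = -2; c[4] = 4×1 = 4. Result coefficients: [4, -4, 10, -2, 4] → 4 - 4x + 10x^2 - 2x^3 + 4x^4

4 - 4x + 10x^2 - 2x^3 + 4x^4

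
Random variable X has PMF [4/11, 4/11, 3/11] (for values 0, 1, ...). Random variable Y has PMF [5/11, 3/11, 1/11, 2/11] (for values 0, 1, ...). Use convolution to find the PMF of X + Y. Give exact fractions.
P(X+Y=k) = Σ_i P(X=i)·P(Y=k-i) — a convolution of [4/11, 4/11, 3/11] and [5/11, 3/11, 1/11, 2/11]. P(X+Y=0) = (4/11)×(5/11) = 20/121; P(X+Y=1) = (4/11)×(3/11) + (4/11)×(5/11) = 12/121 + 20/121 = 32/121; P(X+Y=2) = (4/11)×(1/11) + (4/11)×(3/11) + (3/11)×(5/11) = 4/121 + 12/121 + 15/121 = 31/121; P(X+Y=3) = (4/11)×(2/11) + (4/11)×(1/11) + (3/11)×(3/11) = 8/121 + 4/121 + 9/121 = 21/121; P(X+Y=4) = (4/11)×(2/11) + (3/11)×(1/11) = 8/121 + 3/121 = 1/11; P(X+Y=5) = (3/11)×(2/11) = 6/121. PMF: [20/121, 32/121, 31/121, 21/121, 1/11, 6/121] (sums to 1 ✓)

[20/121, 32/121, 31/121, 21/121, 1/11, 6/121]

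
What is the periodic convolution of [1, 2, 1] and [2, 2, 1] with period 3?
Use y[k] = Σ_j u[j]·v[(k-j) mod 3]. y[0] = 1×2 + 2×1 + 1×2 = 6; y[1] = 1×2 + 2×2 + 1×1 = 7; y[2] = 1×1 + 2×2 + 1×2 = 7. Result: [6, 7, 7]

[6, 7, 7]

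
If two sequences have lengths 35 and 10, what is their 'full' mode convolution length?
Linear/full convolution length: m + n - 1 = 35 + 10 - 1 = 44

44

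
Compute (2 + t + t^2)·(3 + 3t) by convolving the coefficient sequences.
Ascending coefficients: a = [2, 1, 1], b = [3, 3]. c[0] = 2×3 = 6; c[1] = 2×3 + 1×3 = 9; c[2] = 1×3 + 1×3 = 6; c[3] = 1×3 = 3. Result coefficients: [6, 9, 6, 3] → 6 + 9t + 6t^2 + 3t^3

6 + 9t + 6t^2 + 3t^3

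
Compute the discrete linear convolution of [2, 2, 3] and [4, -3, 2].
y[0] = 2×4 = 8; y[1] = 2×-3 + 2×4 = 2; y[2] = 2×2 + 2×-3 + 3×4 = 10; y[3] = 2×2 + 3×-3 = -5; y[4] = 3×2 = 6

[8, 2, 10, -5, 6]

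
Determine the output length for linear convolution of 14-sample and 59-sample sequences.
Linear/full convolution length: m + n - 1 = 14 + 59 - 1 = 72

72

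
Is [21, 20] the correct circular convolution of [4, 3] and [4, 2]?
Recompute circular convolution of [4, 3] and [4, 2]: y[0] = 4×4 + 3×2 = 22; y[1] = 4×2 + 3×4 = 20 → [22, 20]. Compare to given [21, 20]: they differ at index 0: given 21, correct 22, so answer: No

No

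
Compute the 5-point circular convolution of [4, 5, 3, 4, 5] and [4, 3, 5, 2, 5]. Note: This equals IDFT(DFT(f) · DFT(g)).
Either evaluate y[k] = Σ_j f[j]·g[(k-j) mod 5] directly, or use IDFT(DFT(f) · DFT(g)). y[0] = 4×4 + 5×5 + 3×2 + 4×5 + 5×3 = 82; y[1] = 4×3 + 5×4 + 3×5 + 4×2 + 5×5 = 80; y[2] = 4×5 + 5×3 + 3×4 + 4×5 + 5×2 = 77; y[3] = 4×2 + 5×5 + 3×3 + 4×4 + 5×5 = 83; y[4] = 4×5 + 5×2 + 3×5 + 4×3 + 5×4 = 77. Result: [82, 80, 77, 83, 77]

[82, 80, 77, 83, 77]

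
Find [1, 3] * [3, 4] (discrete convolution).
y[0] = 1×3 = 3; y[1] = 1×4 + 3×3 = 13; y[2] = 3×4 = 12

[3, 13, 12]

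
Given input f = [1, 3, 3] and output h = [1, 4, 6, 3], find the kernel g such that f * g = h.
Output length 4 = len(f) + len(g) - 1 ⇒ len(g) = 2. Solve g forward using g[k] = (h[k] - Σ_{i≥1} f[i]·g[k-i]) / f[0]: g[0] = h[0] / f[0] = 1 / 1 = 1; g[1] = (h[1] - 3×1) / f[0] = (4 - 3×1) / 1 = 1. So g = [1, 1]. Forward-check [1, 3, 3] * [1, 1]: h[0] = 1×1 = 1; h[1] = 1×1 + 3×1 = 4; h[2] = 3×1 + 3×1 = 6; h[3] = 3×1 = 3 → [1, 4, 6, 3] ✓

[1, 1]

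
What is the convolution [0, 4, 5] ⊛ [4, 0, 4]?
y[0] = 0×4 = 0; y[1] = 0×0 + 4×4 = 16; y[2] = 0×4 + 4×0 + 5×4 = 20; y[3] = 4×4 + 5×0 = 16; y[4] = 5×4 = 20

[0, 16, 20, 16, 20]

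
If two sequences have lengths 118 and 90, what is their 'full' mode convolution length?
Linear/full convolution length: m + n - 1 = 118 + 90 - 1 = 207

207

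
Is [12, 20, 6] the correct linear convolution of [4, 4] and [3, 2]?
Recompute linear convolution of [4, 4] and [3, 2]: y[0] = 4×3 = 12; y[1] = 4×2 + 4×3 = 20; y[2] = 4×2 = 8 → [12, 20, 8]. Compare to given [12, 20, 6]: they differ at index 2: given 6, correct 8, so answer: No

No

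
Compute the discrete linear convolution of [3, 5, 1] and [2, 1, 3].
y[0] = 3×2 = 6; y[1] = 3×1 + 5×2 = 13; y[2] = 3×3 + 5×1 + 1×2 = 16; y[3] = 5×3 + 1×1 = 16; y[4] = 1×3 = 3

[6, 13, 16, 16, 3]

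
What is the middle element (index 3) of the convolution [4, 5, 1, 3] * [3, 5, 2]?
Use y[k] = Σ_i a[i]·b[k-i] at k=3. y[3] = 5×2 + 1×5 + 3×3 = 24

24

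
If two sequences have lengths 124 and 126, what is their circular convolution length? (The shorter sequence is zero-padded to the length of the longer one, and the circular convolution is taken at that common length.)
Circular convolution (zero-padding the shorter input) has length max(m, n) = max(124, 126) = 126

126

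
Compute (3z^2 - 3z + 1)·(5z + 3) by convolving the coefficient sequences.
Ascending coefficients: a = [1, -3, 3], b = [3, 5]. c[0] = 1×3 = 3; c[1] = 1×5 + -3×3 = -4; c[2] = -3×5 + 3×3 = -6; c[3] = 3×5 = 15. Result coefficients: [3, -4, -6, 15] → 15z^3 - 6z^2 - 4z + 3

15z^3 - 6z^2 - 4z + 3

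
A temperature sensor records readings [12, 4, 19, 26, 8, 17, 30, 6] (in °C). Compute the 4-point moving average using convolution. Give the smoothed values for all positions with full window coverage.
4-point moving average kernel = [1, 1, 1, 1]. Apply in 'valid' mode (full window coverage): avg[0] = (12 + 4 + 19 + 26) / 4 = 15.25; avg[1] = (4 + 19 + 26 + 8) / 4 = 14.25; avg[2] = (19 + 26 + 8 + 17) / 4 = 17.5; avg[3] = (26 + 8 + 17 + 30) / 4 = 20.25; avg[4] = (8 + 17 + 30 + 6) / 4 = 15.25. Smoothed values: [15.25, 14.25, 17.5, 20.25, 15.25]

[15.25, 14.25, 17.5, 20.25, 15.25]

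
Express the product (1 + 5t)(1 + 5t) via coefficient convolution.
Ascending coefficients: a = [1, 5], b = [1, 5]. c[0] = 1×1 = 1; c[1] = 1×5 + 5×1 = 10; c[2] = 5×5 = 25. Result coefficients: [1, 10, 25] → 1 + 10t + 25t^2

1 + 10t + 25t^2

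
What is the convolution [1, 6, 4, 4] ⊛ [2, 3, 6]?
y[0] = 1×2 = 2; y[1] = 1×3 + 6×2 = 15; y[2] = 1×6 + 6×3 + 4×2 = 32; y[3] = 6×6 + 4×3 + 4×2 = 56; y[4] = 4×6 + 4×3 = 36; y[5] = 4×6 = 24

[2, 15, 32, 56, 36, 24]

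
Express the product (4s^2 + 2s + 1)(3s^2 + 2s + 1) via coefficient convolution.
Ascending coefficients: a = [1, 2, 4], b = [1, 2, 3]. c[0] = 1×1 = 1; c[1] = 1×2 + 2×1 = 4; c[2] = 1×3 + 2×2 + 4×1 = 11; c[3] = 2×3 + 4×2 = 14; c[4] = 4×3 = 12. Result coefficients: [1, 4, 11, 14, 12] → 12s^4 + 14s^3 + 11s^2 + 4s + 1

12s^4 + 14s^3 + 11s^2 + 4s + 1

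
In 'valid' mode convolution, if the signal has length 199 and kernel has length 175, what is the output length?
'Valid' mode counts only positions where the kernel fully overlaps the signal: m - n + 1 = 199 - 175 + 1 = 25

25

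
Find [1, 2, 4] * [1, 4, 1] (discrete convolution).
y[0] = 1×1 = 1; y[1] = 1×4 + 2×1 = 6; y[2] = 1×1 + 2×4 + 4×1 = 13; y[3] = 2×1 + 4×4 = 18; y[4] = 4×1 = 4

[1, 6, 13, 18, 4]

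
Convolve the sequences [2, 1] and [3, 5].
y[0] = 2×3 = 6; y[1] = 2×5 + 1×3 = 13; y[2] = 1×5 = 5

[6, 13, 5]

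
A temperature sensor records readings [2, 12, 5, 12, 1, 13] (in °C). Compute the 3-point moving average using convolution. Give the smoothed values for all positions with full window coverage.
3-point moving average kernel = [1, 1, 1]. Apply in 'valid' mode (full window coverage): avg[0] = (2 + 12 + 5) / 3 = 6.33; avg[1] = (12 + 5 + 12) / 3 = 9.67; avg[2] = (5 + 12 + 1) / 3 = 6.0; avg[3] = (12 + 1 + 13) / 3 = 8.67. Smoothed values: [6.33, 9.67, 6.0, 8.67]

[6.33, 9.67, 6.0, 8.67]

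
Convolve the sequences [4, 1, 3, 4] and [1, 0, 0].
y[0] = 4×1 = 4; y[1] = 4×0 + 1×1 = 1; y[2] = 4×0 + 1×0 + 3×1 = 3; y[3] = 1×0 + 3×0 + 4×1 = 4; y[4] = 3×0 + 4×0 = 0; y[5] = 4×0 = 0

[4, 1, 3, 4, 0, 0]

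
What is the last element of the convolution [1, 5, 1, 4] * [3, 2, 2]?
Use y[k] = Σ_i a[i]·b[k-i] at k=5. y[5] = 4×2 = 8

8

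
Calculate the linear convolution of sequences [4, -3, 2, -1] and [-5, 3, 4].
y[0] = 4×-5 = -20; y[1] = 4×3 + -3×-5 = 27; y[2] = 4×4 + -3×3 + 2×-5 = -3; y[3] = -3×4 + 2×3 + -1×-5 = -1; y[4] = 2×4 + -1×3 = 5; y[5] = -1×4 = -4

[-20, 27, -3, -1, 5, -4]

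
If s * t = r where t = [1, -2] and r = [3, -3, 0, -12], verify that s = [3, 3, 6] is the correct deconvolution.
Forward-compute [3, 3, 6] * [1, -2]: r[0] = 3×1 = 3; r[1] = 3×-2 + 3×1 = -3; r[2] = 3×-2 + 6×1 = 0; r[3] = 6×-2 = -12 → [3, -3, 0, -12]. Matches given r = [3, -3, 0, -12], so verified.

Verified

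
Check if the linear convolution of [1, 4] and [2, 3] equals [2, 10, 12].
Recompute linear convolution of [1, 4] and [2, 3]: y[0] = 1×2 = 2; y[1] = 1×3 + 4×2 = 11; y[2] = 4×3 = 12 → [2, 11, 12]. Compare to given [2, 10, 12]: they differ at index 1: given 10, correct 11, so answer: No

No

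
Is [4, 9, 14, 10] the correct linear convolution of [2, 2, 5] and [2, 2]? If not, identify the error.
Recompute linear convolution of [2, 2, 5] and [2, 2]: y[0] = 2×2 = 4; y[1] = 2×2 + 2×2 = 8; y[2] = 2×2 + 5×2 = 14; y[3] = 5×2 = 10 → [4, 8, 14, 10]. Compare to given [4, 9, 14, 10]: they differ at index 1: given 9, correct 8, so answer: No

No. Error at index 1: given 9, correct 8.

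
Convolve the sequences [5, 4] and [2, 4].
y[0] = 5×2 = 10; y[1] = 5×4 + 4×2 = 28; y[2] = 4×4 = 16

[10, 28, 16]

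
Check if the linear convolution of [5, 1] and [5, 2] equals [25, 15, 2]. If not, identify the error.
Recompute linear convolution of [5, 1] and [5, 2]: y[0] = 5×5 = 25; y[1] = 5×2 + 1×5 = 15; y[2] = 1×2 = 2 → [25, 15, 2]. Given [25, 15, 2] matches, so answer: Yes

Yes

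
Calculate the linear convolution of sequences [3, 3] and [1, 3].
y[0] = 3×1 = 3; y[1] = 3×3 + 3×1 = 12; y[2] = 3×3 = 9

[3, 12, 9]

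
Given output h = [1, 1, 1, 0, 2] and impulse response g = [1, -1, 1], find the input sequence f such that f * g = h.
Deconvolve h=[1, 1, 1, 0, 2] by g=[1, -1, 1]. Since g[0]=1, solve forward: f[0] = h[0] / 1 = 1; f[1] = (h[1] - 1×-1) / 1 = 2; f[2] = (h[2] - 2×-1 - 1×1) / 1 = 2. So f = [1, 2, 2]. Check by forward convolution: h[0] = 1×1 = 1; h[1] = 1×-1 + 2×1 = 1; h[2] = 1×1 + 2×-1 + 2×1 = 1; h[3] = 2×1 + 2×-1 = 0; h[4] = 2×1 = 2

[1, 2, 2]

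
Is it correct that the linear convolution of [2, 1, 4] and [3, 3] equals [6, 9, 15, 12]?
Recompute linear convolution of [2, 1, 4] and [3, 3]: y[0] = 2×3 = 6; y[1] = 2×3 + 1×3 = 9; y[2] = 1×3 + 4×3 = 15; y[3] = 4×3 = 12 → [6, 9, 15, 12]. Given [6, 9, 15, 12] matches, so answer: Yes

Yes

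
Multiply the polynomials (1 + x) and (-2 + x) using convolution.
Ascending coefficients: a = [1, 1], b = [-2, 1]. c[0] = 1×-2 = -2; c[1] = 1×1 + 1×-2 = -1; c[2] = 1×1 = 1. Result coefficients: [-2, -1, 1] → -2 - x + x^2

-2 - x + x^2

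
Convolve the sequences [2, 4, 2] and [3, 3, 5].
y[0] = 2×3 = 6; y[1] = 2×3 + 4×3 = 18; y[2] = 2×5 + 4×3 + 2×3 = 28; y[3] = 4×5 + 2×3 = 26; y[4] = 2×5 = 10

[6, 18, 28, 26, 10]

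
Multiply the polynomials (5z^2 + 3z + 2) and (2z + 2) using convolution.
Ascending coefficients: a = [2, 3, 5], b = [2, 2]. c[0] = 2×2 = 4; c[1] = 2×2 + 3×2 = 10; c[2] = 3×2 + 5×2 = 16; c[3] = 5×2 = 10. Result coefficients: [4, 10, 16, 10] → 10z^3 + 16z^2 + 10z + 4

10z^3 + 16z^2 + 10z + 4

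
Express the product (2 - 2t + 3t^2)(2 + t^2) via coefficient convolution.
Ascending coefficients: a = [2, -2, 3], b = [2, 0, 1]. c[0] = 2×2 = 4; c[1] = 2×0 + -2×2 = -4; c[2] = 2×1 + -2×0 + 3×2 = 8; c[3] = -2×1 + 3×0 = -2; c[4] = 3×1 = 3. Result coefficients: [4, -4, 8, -2, 3] → 4 - 4t + 8t^2 - 2t^3 + 3t^4

4 - 4t + 8t^2 - 2t^3 + 3t^4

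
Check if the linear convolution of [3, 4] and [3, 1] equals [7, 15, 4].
Recompute linear convolution of [3, 4] and [3, 1]: y[0] = 3×3 = 9; y[1] = 3×1 + 4×3 = 15; y[2] = 4×1 = 4 → [9, 15, 4]. Compare to given [7, 15, 4]: they differ at index 0: given 7, correct 9, so answer: No

No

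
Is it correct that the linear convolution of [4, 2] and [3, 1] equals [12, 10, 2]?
Recompute linear convolution of [4, 2] and [3, 1]: y[0] = 4×3 = 12; y[1] = 4×1 + 2×3 = 10; y[2] = 2×1 = 2 → [12, 10, 2]. Given [12, 10, 2] matches, so answer: Yes

Yes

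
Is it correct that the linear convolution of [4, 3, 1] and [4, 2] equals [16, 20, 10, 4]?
Recompute linear convolution of [4, 3, 1] and [4, 2]: y[0] = 4×4 = 16; y[1] = 4×2 + 3×4 = 20; y[2] = 3×2 + 1×4 = 10; y[3] = 1×2 = 2 → [16, 20, 10, 2]. Compare to given [16, 20, 10, 4]: they differ at index 3: given 4, correct 2, so answer: No

No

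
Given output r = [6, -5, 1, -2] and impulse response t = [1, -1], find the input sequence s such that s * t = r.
Deconvolve r=[6, -5, 1, -2] by t=[1, -1]. Since t[0]=1, solve forward: s[0] = r[0] / 1 = 6; s[1] = (r[1] - 6×-1) / 1 = 1; s[2] = (r[2] - 1×-1) / 1 = 2. So s = [6, 1, 2]. Check by forward convolution: r[0] = 6×1 = 6; r[1] = 6×-1 + 1×1 = -5; r[2] = 1×-1 + 2×1 = 1; r[3] = 2×-1 = -2

[6, 1, 2]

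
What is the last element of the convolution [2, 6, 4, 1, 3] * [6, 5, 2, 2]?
Use y[k] = Σ_i a[i]·b[k-i] at k=7. y[7] = 3×2 = 6

6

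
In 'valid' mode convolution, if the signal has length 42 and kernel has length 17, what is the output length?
'Valid' mode counts only positions where the kernel fully overlaps the signal: m - n + 1 = 42 - 17 + 1 = 26

26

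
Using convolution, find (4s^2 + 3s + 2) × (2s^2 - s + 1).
Ascending coefficients: a = [2, 3, 4], b = [1, -1, 2]. c[0] = 2×1 = 2; c[1] = 2×-1 + 3×1 = 1; c[2] = 2×2 + 3×-1 + 4×1 = 5; c[3] = 3×2 + 4×-1 = 2; c[4] = 4×2 = 8. Result coefficients: [2, 1, 5, 2, 8] → 8s^4 + 2s^3 + 5s^2 + s + 2

8s^4 + 2s^3 + 5s^2 + s + 2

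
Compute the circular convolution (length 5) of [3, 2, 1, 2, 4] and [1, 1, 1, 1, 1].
Use y[k] = Σ_j a[j]·b[(k-j) mod 5]. y[0] = 3×1 + 2×1 + 1×1 + 2×1 + 4×1 = 12; y[1] = 3×1 + 2×1 + 1×1 + 2×1 + 4×1 = 12; y[2] = 3×1 + 2×1 + 1×1 + 2×1 + 4×1 = 12; y[3] = 3×1 + 2×1 + 1×1 + 2×1 + 4×1 = 12; y[4] = 3×1 + 2×1 + 1×1 + 2×1 + 4×1 = 12. Result: [12, 12, 12, 12, 12]

[12, 12, 12, 12, 12]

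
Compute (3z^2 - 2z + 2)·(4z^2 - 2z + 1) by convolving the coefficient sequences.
Ascending coefficients: a = [2, -2, 3], b = [1, -2, 4]. c[0] = 2×1 = 2; c[1] = 2×-2 + -2×1 = -6; c[2] = 2×4 + -2×-2 + 3×1 = 15; c[3] = -2×4 + 3×-2 = -14; c[4] = 3×4 = 12. Result coefficients: [2, -6, 15, -14, 12] → 12z^4 - 14z^3 + 15z^2 - 6z + 2

12z^4 - 14z^3 + 15z^2 - 6z + 2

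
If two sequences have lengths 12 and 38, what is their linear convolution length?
Linear/full convolution length: m + n - 1 = 12 + 38 - 1 = 49

49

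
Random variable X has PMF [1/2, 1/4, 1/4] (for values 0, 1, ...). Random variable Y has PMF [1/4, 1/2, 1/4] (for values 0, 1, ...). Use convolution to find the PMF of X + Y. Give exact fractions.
P(X+Y=k) = Σ_i P(X=i)·P(Y=k-i) — a convolution of [1/2, 1/4, 1/4] and [1/4, 1/2, 1/4]. P(X+Y=0) = (1/2)×(1/4) = 1/8; P(X+Y=1) = (1/2)×(1/2) + (1/4)×(1/4) = 1/4 + 1/16 = 5/16; P(X+Y=2) = (1/2)×(1/4) + (1/4)×(1/2) + (1/4)×(1/4) = 1/8 + 1/8 + 1/16 = 5/16; P(X+Y=3) = (1/4)×(1/4) + (1/4)×(1/2) = 1/16 + 1/8 = 3/16; P(X+Y=4) = (1/4)×(1/4) = 1/16. PMF: [1/8, 5/16, 5/16, 3/16, 1/16] (sums to 1 ✓)

[1/8, 5/16, 5/16, 3/16, 1/16]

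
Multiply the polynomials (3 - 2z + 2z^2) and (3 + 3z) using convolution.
Ascending coefficients: a = [3, -2, 2], b = [3, 3]. c[0] = 3×3 = 9; c[1] = 3×3 + -2×3 = 3; c[2] = -2×3 + 2×3 = 0; c[3] = 2×3 = 6. Result coefficients: [9, 3, 0, 6] → 9 + 3z + 6z^3

9 + 3z + 6z^3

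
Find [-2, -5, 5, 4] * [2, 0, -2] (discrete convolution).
y[0] = -2×2 = -4; y[1] = -2×0 + -5×2 = -10; y[2] = -2×-2 + -5×0 + 5×2 = 14; y[3] = -5×-2 + 5×0 + 4×2 = 18; y[4] = 5×-2 + 4×0 = -10; y[5] = 4×-2 = -8

[-4, -10, 14, 18, -10, -8]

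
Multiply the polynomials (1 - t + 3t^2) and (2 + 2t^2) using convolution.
Ascending coefficients: a = [1, -1, 3], b = [2, 0, 2]. c[0] = 1×2 = 2; c[1] = 1×0 + -1×2 = -2; c[2] = 1×2 + -1×0 + 3×2 = 8; c[3] = -1×2 + 3×0 = -2; c[4] = 3×2 = 6. Result coefficients: [2, -2, 8, -2, 6] → 2 - 2t + 8t^2 - 2t^3 + 6t^4

2 - 2t + 8t^2 - 2t^3 + 6t^4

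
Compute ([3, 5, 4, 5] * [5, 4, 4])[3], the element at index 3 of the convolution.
Use y[k] = Σ_i a[i]·b[k-i] at k=3. y[3] = 5×4 + 4×4 + 5×5 = 61

61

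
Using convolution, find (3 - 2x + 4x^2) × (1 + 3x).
Ascending coefficients: a = [3, -2, 4], b = [1, 3]. c[0] = 3×1 = 3; c[1] = 3×3 + -2×1 = 7; c[2] = -2×3 + 4×1 = -2; c[3] = 4×3 = 12. Result coefficients: [3, 7, -2, 12] → 3 + 7x - 2x^2 + 12x^3

3 + 7x - 2x^2 + 12x^3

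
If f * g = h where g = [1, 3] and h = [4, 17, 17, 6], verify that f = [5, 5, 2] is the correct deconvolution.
Forward-compute [5, 5, 2] * [1, 3]: h[0] = 5×1 = 5; h[1] = 5×3 + 5×1 = 20; h[2] = 5×3 + 2×1 = 17; h[3] = 2×3 = 6 → [5, 20, 17, 6]. Does not match given h = [4, 17, 17, 6].

Not verified. [5, 5, 2] * [1, 3] = [5, 20, 17, 6], which differs from [4, 17, 17, 6] at index 0.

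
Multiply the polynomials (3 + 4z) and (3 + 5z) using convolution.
Ascending coefficients: a = [3, 4], b = [3, 5]. c[0] = 3×3 = 9; c[1] = 3×5 + 4×3 = 27; c[2] = 4×5 = 20. Result coefficients: [9, 27, 20] → 9 + 27z + 20z^2

9 + 27z + 20z^2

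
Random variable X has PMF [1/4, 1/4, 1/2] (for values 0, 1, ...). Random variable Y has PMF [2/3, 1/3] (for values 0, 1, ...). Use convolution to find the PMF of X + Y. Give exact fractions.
P(X+Y=k) = Σ_i P(X=i)·P(Y=k-i) — a convolution of [1/4, 1/4, 1/2] and [2/3, 1/3]. P(X+Y=0) = (1/4)×(2/3) = 1/6; P(X+Y=1) = (1/4)×(1/3) + (1/4)×(2/3) = 1/12 + 1/6 = 1/4; P(X+Y=2) = (1/4)×(1/3) + (1/2)×(2/3) = 1/12 + 1/3 = 5/12; P(X+Y=3) = (1/2)×(1/3) = 1/6. PMF: [1/6, 1/4, 5/12, 1/6] (sums to 1 ✓)

[1/6, 1/4, 5/12, 1/6]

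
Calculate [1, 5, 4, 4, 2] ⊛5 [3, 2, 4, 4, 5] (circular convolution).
Use y[k] = Σ_j s[j]·t[(k-j) mod 5]. y[0] = 1×3 + 5×5 + 4×4 + 4×4 + 2×2 = 64; y[1] = 1×2 + 5×3 + 4×5 + 4×4 + 2×4 = 61; y[2] = 1×4 + 5×2 + 4×3 + 4×5 + 2×4 = 54; y[3] = 1×4 + 5×4 + 4×2 + 4×3 + 2×5 = 54; y[4] = 1×5 + 5×4 + 4×4 + 4×2 + 2×3 = 55. Result: [64, 61, 54, 54, 55]

[64, 61, 54, 54, 55]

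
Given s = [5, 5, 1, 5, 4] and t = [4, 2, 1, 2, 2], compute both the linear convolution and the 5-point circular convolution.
Linear: y_lin[0] = 5×4 = 20; y_lin[1] = 5×2 + 5×4 = 30; y_lin[2] = 5×1 + 5×2 + 1×4 = 19; y_lin[3] = 5×2 + 5×1 + 1×2 + 5×4 = 37; y_lin[4] = 5×2 + 5×2 + 1×1 + 5×2 + 4×4 = 47; y_lin[5] = 5×2 + 1×2 + 5×1 + 4×2 = 25; y_lin[6] = 1×2 + 5×2 + 4×1 = 16; y_lin[7] = 5×2 + 4×2 = 18; y_lin[8] = 4×2 = 8 → [20, 30, 19, 37, 47, 25, 16, 18, 8]. Circular (length 5): y[0] = 5×4 + 5×2 + 1×2 + 5×1 + 4×2 = 45; y[1] = 5×2 + 5×4 + 1×2 + 5×2 + 4×1 = 46; y[2] = 5×1 + 5×2 + 1×4 + 5×2 + 4×2 = 37; y[3] = 5×2 + 5×1 + 1×2 + 5×4 + 4×2 = 45; y[4] = 5×2 + 5×2 + 1×1 + 5×2 + 4×4 = 47 → [45, 46, 37, 45, 47]

Linear: [20, 30, 19, 37, 47, 25, 16, 18, 8], Circular: [45, 46, 37, 45, 47]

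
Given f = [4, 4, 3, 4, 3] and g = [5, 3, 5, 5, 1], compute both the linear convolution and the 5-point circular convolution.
Linear: y_lin[0] = 4×5 = 20; y_lin[1] = 4×3 + 4×5 = 32; y_lin[2] = 4×5 + 4×3 + 3×5 = 47; y_lin[3] = 4×5 + 4×5 + 3×3 + 4×5 = 69; y_lin[4] = 4×1 + 4×5 + 3×5 + 4×3 + 3×5 = 66; y_lin[5] = 4×1 + 3×5 + 4×5 + 3×3 = 48; y_lin[6] = 3×1 + 4×5 + 3×5 = 38; y_lin[7] = 4×1 + 3×5 = 19; y_lin[8] = 3×1 = 3 → [20, 32, 47, 69, 66, 48, 38, 19, 3]. Circular (length 5): y[0] = 4×5 + 4×1 + 3×5 + 4×5 + 3×3 = 68; y[1] = 4×3 + 4×5 + 3×1 + 4×5 + 3×5 = 70; y[2] = 4×5 + 4×3 + 3×5 + 4×1 + 3×5 = 66; y[3] = 4×5 + 4×5 + 3×3 + 4×5 + 3×1 = 72; y[4] = 4×1 + 4×5 + 3×5 + 4×3 + 3×5 = 66 → [68, 70, 66, 72, 66]

Linear: [20, 32, 47, 69, 66, 48, 38, 19, 3], Circular: [68, 70, 66, 72, 66]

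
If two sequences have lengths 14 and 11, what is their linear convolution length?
Linear/full convolution length: m + n - 1 = 14 + 11 - 1 = 24

24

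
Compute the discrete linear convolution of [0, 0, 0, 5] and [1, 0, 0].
y[0] = 0×1 = 0; y[1] = 0×0 + 0×1 = 0; y[2] = 0×0 + 0×0 + 0×1 = 0; y[3] = 0×0 + 0×0 + 5×1 = 5; y[4] = 0×0 + 5×0 = 0; y[5] = 5×0 = 0

[0, 0, 0, 5, 0, 0]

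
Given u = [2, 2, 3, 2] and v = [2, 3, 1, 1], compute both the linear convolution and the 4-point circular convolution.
Linear: y_lin[0] = 2×2 = 4; y_lin[1] = 2×3 + 2×2 = 10; y_lin[2] = 2×1 + 2×3 + 3×2 = 14; y_lin[3] = 2×1 + 2×1 + 3×3 + 2×2 = 17; y_lin[4] = 2×1 + 3×1 + 2×3 = 11; y_lin[5] = 3×1 + 2×1 = 5; y_lin[6] = 2×1 = 2 → [4, 10, 14, 17, 11, 5, 2]. Circular (length 4): y[0] = 2×2 + 2×1 + 3×1 + 2×3 = 15; y[1] = 2×3 + 2×2 + 3×1 + 2×1 = 15; y[2] = 2×1 + 2×3 + 3×2 + 2×1 = 16; y[3] = 2×1 + 2×1 + 3×3 + 2×2 = 17 → [15, 15, 16, 17]

Linear: [4, 10, 14, 17, 11, 5, 2], Circular: [15, 15, 16, 17]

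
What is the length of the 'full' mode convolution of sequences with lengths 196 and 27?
Linear/full convolution length: m + n - 1 = 196 + 27 - 1 = 222

222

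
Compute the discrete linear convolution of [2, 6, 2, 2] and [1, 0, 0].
y[0] = 2×1 = 2; y[1] = 2×0 + 6×1 = 6; y[2] = 2×0 + 6×0 + 2×1 = 2; y[3] = 6×0 + 2×0 + 2×1 = 2; y[4] = 2×0 + 2×0 = 0; y[5] = 2×0 = 0

[2, 6, 2, 2, 0, 0]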